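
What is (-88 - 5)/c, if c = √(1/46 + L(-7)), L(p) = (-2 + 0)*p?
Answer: -31*√29670/215 ≈ -24.836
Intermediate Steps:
L(p) = -2*p
c = √29670/46 (c = √(1/46 - 2*(-7)) = √(1/46 + 14) = √(645/46) = √29670/46 ≈ 3.7446)
(-88 - 5)/c = (-88 - 5)/((√29670/46)) = -31*√29670/215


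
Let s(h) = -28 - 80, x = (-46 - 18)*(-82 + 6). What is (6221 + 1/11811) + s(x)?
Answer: 72200644/11811 ≈ 6113.0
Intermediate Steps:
x = 4864 (x = -64*(-76) = 4864)
s(h) = -108
(6221 + 1/11811) + s(x) = (6221 + 1/11811) - 108 = 73476232/11811 - 108 = 72200644/11811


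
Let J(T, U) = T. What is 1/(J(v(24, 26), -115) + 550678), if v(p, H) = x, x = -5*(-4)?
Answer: 1/550698 ≈ 1.8159e-6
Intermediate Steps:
x = 20
v(p, H) = 20
1/(J(v(24, 26), -115) + 550678) = 1/(20 + 550678) = 1/550698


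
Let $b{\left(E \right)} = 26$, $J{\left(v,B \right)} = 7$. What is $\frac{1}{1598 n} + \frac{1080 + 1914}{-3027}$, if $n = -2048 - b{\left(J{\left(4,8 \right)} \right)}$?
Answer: $- \frac{3307624505}{3344080268} \approx -0.9891$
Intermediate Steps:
$n = -2074$ ($n = -2048 - 26 = -2074$)
$\frac{1}{1598 n} + \frac{1080 + 1914}{-3027} = \frac{1}{1598 \left(-2074\right)} + \frac{1080 + 1914}{-3027} = \frac{1}{1598} \left(- \frac{1}{2074}\right) + 2994 \left(- \frac{1}{3027}\right) = - \frac{1}{3314252} - \frac{998}{1009} = - \frac{3307624505}{3344080268}$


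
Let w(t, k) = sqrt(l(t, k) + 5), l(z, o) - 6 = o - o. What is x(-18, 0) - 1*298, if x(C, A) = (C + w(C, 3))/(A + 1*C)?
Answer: -297 - sqrt(11)/18 ≈ -297.18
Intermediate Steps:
l(z, o) = 6 (l(z, o) = 6 + (o - o) = 6 + 0 = 6)
w(t, k) = sqrt(11) (w(t, k) = sqrt(6 + 5) = sqrt(11))
x(C, A) = (C + sqrt(11))/(A + C) (x(C, A) = (C + sqrt(11))/(A + 1*C) = (C + sqrt(11))/(A + C))
x(-18, 0) - 1*298 = (-18 + sqrt(11))/(0 - 18) - 1*298 = (-18 + sqrt(11))/(-18) - 298 = -(-18 + sqrt(11))/18 - 298 = (1 - sqrt(11)/18) - 298 = -297 - sqrt(11)/18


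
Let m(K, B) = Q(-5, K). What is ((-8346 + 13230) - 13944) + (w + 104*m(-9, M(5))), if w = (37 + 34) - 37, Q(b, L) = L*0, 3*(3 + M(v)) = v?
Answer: -9026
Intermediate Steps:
M(v) = -3 + v/3
Q(b, L) = 0
w = 34 (w = 71 - 37 = 34)
m(K, B) = 0
((-8346 + 13230) - 13944) + (w + 104*m(-9, M(5))) = ((-8346 + 13230) - 13944) + (34 + 104*0) = (4884 - 13944) + (34 + 0) = -9060 + 34 = -9026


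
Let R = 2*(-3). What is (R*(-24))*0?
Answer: 0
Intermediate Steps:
R = -6
(R*(-24))*0 = -6*(-24)*0 = 144*0 = 0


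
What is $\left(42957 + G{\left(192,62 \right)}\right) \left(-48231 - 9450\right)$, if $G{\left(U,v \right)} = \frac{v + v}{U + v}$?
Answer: $- \frac{314684521281}{127} \approx -2.4778 \cdot 10^{9}$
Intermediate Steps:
$G{\left(U,v \right)} = \frac{2 v}{U + v}$
$\left(42957 + G{\left(192,62 \right)}\right) \left(-48231 - 9450\right) = \left(42957 + 2 \cdot 62 \frac{1}{192 + 62}\right) \left(-48231 - 9450\right) = \left(42957 + 2 \cdot 62 \cdot \frac{1}{254}\right) \left(-48231 - 9450\right) = \left(42957 + 2 \cdot 62 \cdot \frac{1}{254}\right) \left(-57681\right) = \left(42957 + \frac{62}{127}\right) \left(-57681\right) = \frac{5455601}{127} \left(-57681\right) = - \frac{314684521281}{127}$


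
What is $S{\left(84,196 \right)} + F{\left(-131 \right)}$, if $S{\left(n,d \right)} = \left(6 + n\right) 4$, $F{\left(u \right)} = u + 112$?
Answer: $341$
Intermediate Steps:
$F{\left(u \right)} = 112 + u$
$S{\left(n,d \right)} = 24 + 4 n$
$S{\left(84,196 \right)} + F{\left(-131 \right)} = \left(24 + 4 \cdot 84\right) + \left(112 - 131\right) = \left(24 + 336\right) - 19 = 360 - 19 = 341$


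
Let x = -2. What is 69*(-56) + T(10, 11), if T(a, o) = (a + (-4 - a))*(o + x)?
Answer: -3900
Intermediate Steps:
T(a, o) = 8 - 4*o (T(a, o) = (a + (-4 - a))*(o - 2) = -4*(-2 + o) = 8 - 4*o)
69*(-56) + T(10, 11) = 69*(-56) + (8 - 4*11) = -3864 + (8 - 44) = -3864 - 36 = -3900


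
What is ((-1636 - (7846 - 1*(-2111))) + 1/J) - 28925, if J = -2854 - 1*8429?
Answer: -457164595/11283 ≈ -40518.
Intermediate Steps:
J = -11283 (J = -2854 - 8429 = -11283)
((-1636 - (7846 - 1*(-2111))) + 1/J) - 28925 = ((-1636 - (7846 - 1*(-2111))) + 1/(-11283)) - 28925 = ((-1636 - (7846 + 2111)) - 1/11283) - 28925 = ((-1636 - 1*9957) - 1/11283) - 28925 = ((-1636 - 9957) - 1/11283) - 28925 = (-11593 - 1/11283) - 28925 = -130803820/11283 - 28925 = -457164595/11283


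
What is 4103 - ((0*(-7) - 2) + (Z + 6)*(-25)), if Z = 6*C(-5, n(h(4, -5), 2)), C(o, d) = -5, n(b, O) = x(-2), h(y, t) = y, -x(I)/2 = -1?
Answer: 3505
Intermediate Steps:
x(I) = 2 (x(I) = -2*(-1) = 2)
n(b, O) = 2
Z = -30 (Z = 6*(-5) = -30)
4103 - ((0*(-7) - 2) + (Z + 6)*(-25)) = 4103 - ((0*(-7) - 2) + (-30 + 6)*(-25)) = 4103 - ((0 - 2) - 24*(-25)) = 4103 - (-2 + 600) = 4103 - 1*598 = 4103 - 598 = 3505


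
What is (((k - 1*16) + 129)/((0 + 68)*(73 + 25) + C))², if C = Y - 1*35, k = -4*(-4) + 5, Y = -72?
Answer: 17956/42994249 ≈ 0.00041764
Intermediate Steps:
k = 21 (k = 16 + 5 = 21)
C = -107 (C = -72 - 1*35 = -72 - 35 = -107)
(((k - 1*16) + 129)/((0 + 68)*(73 + 25) + C))² = (((21 - 1*16) + 129)/((0 + 68)*(73 + 25) - 107))² = (((21 - 16) + 129)/(68*98 - 107))² = ((5 + 129)/(6664 - 107))² = (134/6557)² = 17956/42994249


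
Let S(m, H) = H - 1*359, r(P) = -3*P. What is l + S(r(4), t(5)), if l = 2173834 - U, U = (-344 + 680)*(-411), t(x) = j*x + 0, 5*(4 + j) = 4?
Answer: 2311555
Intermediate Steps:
j = -16/5 (j = -4 + (⅕)*4 = -4 + ⅘ = -16/5 ≈ -3.2000)
t(x) = -16*x/5 (t(x) = -16*x/5 + 0 = -16*x/5)
U = -138096 (U = 336*(-411) = -138096)
S(m, H) = -359 + H (S(m, H) = H - 359 = -359 + H)
l = 2311930 (l = 2173834 - 1*(-138096) = 2173834 + 138096 = 2311930)
l + S(r(4), t(5)) = 2311930 + (-359 - 16/5*5) = 2311930 + (-359 - 16) = 2311930 - 375 = 2311555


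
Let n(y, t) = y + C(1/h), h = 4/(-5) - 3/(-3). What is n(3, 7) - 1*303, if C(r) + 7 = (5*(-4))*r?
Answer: -407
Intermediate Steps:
h = 1/5 (h = 4*(-1/5) - 3*(-1/3) = -4/5 + 1 = 1/5 ≈ 0.20000)
C(r) = -7 - 20*r (C(r) = -7 + (5*(-4))*r = -7 - 20*r)
n(y, t) = -107 + y (n(y, t) = y + (-7 - 20/1/5) = y + (-7 - 20*5) = y + (-7 - 100) = y - 107 = -107 + y)
n(3, 7) - 1*303 = (-107 + 3) - 1*303 = -104 - 303 = -407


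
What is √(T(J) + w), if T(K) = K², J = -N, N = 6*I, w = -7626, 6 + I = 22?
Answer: √1590 ≈ 39.875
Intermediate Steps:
I = 16 (I = -6 + 22 = 16)
N = 96 (N = 6*16 = 96)
J = -96 (J = -1*96 = -96)
√(T(J) + w) = √((-96)² - 7626) = √(9216 - 7626) = √1590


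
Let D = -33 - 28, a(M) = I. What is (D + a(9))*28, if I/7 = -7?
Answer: -3080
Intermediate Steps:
I = -49 (I = 7*(-7) = -49)
a(M) = -49
D = -61
(D + a(9))*28 = (-61 - 49)*28 = -110*28 = -3080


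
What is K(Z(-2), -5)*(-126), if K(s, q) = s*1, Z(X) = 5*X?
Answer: 1260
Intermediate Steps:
K(s, q) = s
K(Z(-2), -5)*(-126) = (5*(-2))*(-126) = -10*(-126) = 1260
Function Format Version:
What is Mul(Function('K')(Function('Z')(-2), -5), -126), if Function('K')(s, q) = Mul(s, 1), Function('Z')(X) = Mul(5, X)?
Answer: 1260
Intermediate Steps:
Function('K')(s, q) = s
Mul(Function('K')(Function('Z')(-2), -5), -126) = Mul(Mul(5, -2), -126) = Mul(-10, -126) = 1260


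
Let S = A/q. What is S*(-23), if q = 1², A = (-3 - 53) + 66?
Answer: -230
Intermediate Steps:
A = 10 (A = -56 + 66 = 10)
q = 1
S = 10 (S = 10/1 = 10*1 = 10)
S*(-23) = 10*(-23) = -230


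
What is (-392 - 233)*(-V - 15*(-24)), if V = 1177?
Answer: 510625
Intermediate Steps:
(-392 - 233)*(-V - 15*(-24)) = (-392 - 233)*(-1*1177 - 15*(-24)) = -625*(-1177 + 360) = -625*(-817) = 510625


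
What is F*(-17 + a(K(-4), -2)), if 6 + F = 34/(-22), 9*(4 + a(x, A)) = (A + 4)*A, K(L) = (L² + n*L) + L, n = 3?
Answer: 16019/99 ≈ 161.81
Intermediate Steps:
K(L) = L² + 4*L (K(L) = (L² + 3*L) + L = L² + 4*L)
a(x, A) = -4 + A*(4 + A)/9 (a(x, A) = -4 + ((A + 4)*A)/9 = -4 + ((4 + A)*A)/9 = -4 + (A*(4 + A))/9 = -4 + A*(4 + A)/9)
F = -83/11 (F = -6 + 34/(-22) = -6 + 34*(-1/22) = -6 - 17/11 = -83/11 ≈ -7.5455)
F*(-17 + a(K(-4), -2)) = -83*(-17 + (-4 + (⅑)*(-2)² + (4/9)*(-2)))/11 = -83*(-17 + (-4 + (⅑)*4 - 8/9))/11 = -83*(-17 + (-4 + 4/9 - 8/9))/11 = -83*(-17 - 40/9)/11 = -83/11*(-193/9) = 16019/99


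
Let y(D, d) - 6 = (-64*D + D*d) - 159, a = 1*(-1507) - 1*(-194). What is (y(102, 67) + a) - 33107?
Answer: -34267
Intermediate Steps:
a = -1313 (a = -1507 + 194 = -1313)
y(D, d) = -153 - 64*D + D*d (y(D, d) = 6 + ((-64*D + D*d) - 159) = 6 + (-159 - 64*D + D*d) = -153 - 64*D + D*d)
(y(102, 67) + a) - 33107 = ((-153 - 64*102 + 102*67) - 1313) - 33107 = ((-153 - 6528 + 6834) - 1313) - 33107 = (153 - 1313) - 33107 = -1160 - 33107 = -34267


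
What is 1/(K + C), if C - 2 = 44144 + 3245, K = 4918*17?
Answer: 1/130997 ≈ 7.6338e-6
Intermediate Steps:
K = 83606
C = 47391 (C = 2 + (44144 + 3245) = 2 + 47389 = 47391)
1/(K + C) = 1/(83606 + 47391) = 1/130997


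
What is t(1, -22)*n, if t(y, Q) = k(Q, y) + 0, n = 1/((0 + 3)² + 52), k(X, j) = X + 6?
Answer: -16/61 ≈ -0.26230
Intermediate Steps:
k(X, j) = 6 + X
n = 1/61 (n = 1/(3² + 52) = 1/(9 + 52) = 1/61 ≈ 0.016393)
t(y, Q) = 6 + Q (t(y, Q) = (6 + Q) + 0 = 6 + Q)
t(1, -22)*n = (6 - 22)*(1/61) = -16*1/61 = -16/61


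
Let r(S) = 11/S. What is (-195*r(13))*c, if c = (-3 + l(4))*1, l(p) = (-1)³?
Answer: 660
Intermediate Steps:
l(p) = -1
c = -4 (c = (-3 - 1)*1 = -4*1 = -4)
(-195*r(13))*c = -2145/13*(-4) = -195*11/13*(-4) = -165*(-4) = 660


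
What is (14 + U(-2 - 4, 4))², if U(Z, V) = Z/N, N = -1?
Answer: 400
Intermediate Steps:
U(Z, V) = -Z (U(Z, V) = Z/(-1) = Z*(-1) = -Z)
(14 + U(-2 - 4, 4))² = (14 - (-2 - 4))² = (14 - 1*(-6))² = (14 + 6)² = 20² = 400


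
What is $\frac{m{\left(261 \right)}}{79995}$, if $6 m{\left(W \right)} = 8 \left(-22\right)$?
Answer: $- \frac{88}{239985} \approx -0.00036669$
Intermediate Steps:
$m{\left(W \right)} = - \frac{88}{3}$ ($m{\left(W \right)} = \frac{8 \left(-22\right)}{6} = \frac{1}{6} \left(-176\right) = - \frac{88}{3}$)
$\frac{m{\left(261 \right)}}{79995} = - \frac{88}{3 \cdot 79995} = \left(- \frac{88}{3}\right) \frac{1}{79995} = - \frac{88}{239985}$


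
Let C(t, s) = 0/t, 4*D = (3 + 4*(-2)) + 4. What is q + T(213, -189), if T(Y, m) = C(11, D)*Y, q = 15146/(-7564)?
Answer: -7573/3782 ≈ -2.0024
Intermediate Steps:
q = -7573/3782 (q = 15146*(-1/7564) = -7573/3782 ≈ -2.0024)
D = -¼ (D = ((3 + 4*(-2)) + 4)/4 = ((3 - 8) + 4)/4 = (-5 + 4)/4 = (¼)*(-1) = -¼ ≈ -0.25000)
C(t, s) = 0
T(Y, m) = 0 (T(Y, m) = 0*Y = 0)
q + T(213, -189) = -7573/3782 + 0 = -7573/3782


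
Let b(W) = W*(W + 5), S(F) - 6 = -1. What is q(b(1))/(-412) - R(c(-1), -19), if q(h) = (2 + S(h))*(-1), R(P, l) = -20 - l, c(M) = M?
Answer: 419/412 ≈ 1.0170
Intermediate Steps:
S(F) = 5 (S(F) = 6 - 1 = 5)
b(W) = W*(5 + W)
q(h) = -7 (q(h) = (2 + 5)*(-1) = 7*(-1) = -7)
q(b(1))/(-412) - R(c(-1), -19) = -7/(-412) - (-20 - 1*(-19)) = -7*(-1/412) - (-20 + 19) = 7/412 - 1*(-1) = 7/412 + 1 = 419/412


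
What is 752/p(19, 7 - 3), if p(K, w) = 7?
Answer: 752/7 ≈ 107.43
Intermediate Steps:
752/p(19, 7 - 3) = 752/7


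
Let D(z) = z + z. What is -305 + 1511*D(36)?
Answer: 108487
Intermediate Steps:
D(z) = 2*z
-305 + 1511*D(36) = -305 + 1511*(2*36) = -305 + 1511*72 = -305 + 108792 = 108487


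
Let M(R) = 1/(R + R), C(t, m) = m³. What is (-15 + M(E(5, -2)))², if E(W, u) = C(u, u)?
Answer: 58081/256 ≈ 226.88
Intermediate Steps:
E(W, u) = u³
M(R) = 1/(2*R)
(-15 + M(E(5, -2)))² = (-15 + 1/(2*((-2)³)))² = (-15 + (½)/(-8))² = (-15 + (½)*(-⅛))² = (-15 - 1/16)² = (-241/16)² = 58081/256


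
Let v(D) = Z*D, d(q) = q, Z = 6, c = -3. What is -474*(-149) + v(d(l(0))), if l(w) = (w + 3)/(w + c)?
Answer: 70620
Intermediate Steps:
l(w) = (3 + w)/(-3 + w) (l(w) = (w + 3)/(w - 3) = (3 + w)/(-3 + w))
v(D) = 6*D
-474*(-149) + v(d(l(0))) = -474*(-149) + 6*((3 + 0)/(-3 + 0)) = 70626 + 6*(3/(-3)) = 70626 + 6*(-⅓*3) = 70626 + 6*(-1) = 70626 - 6 = 70620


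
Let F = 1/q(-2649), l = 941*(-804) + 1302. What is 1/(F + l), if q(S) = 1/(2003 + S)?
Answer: -1/755908 ≈ -1.3229e-6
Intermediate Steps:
l = -755262 (l = -756564 + 1302 = -755262)
F = -646 (F = 1/(1/(2003 - 2649)) = 1/(1/(-646)) = 1/(-1/646) = -646)
1/(F + l) = 1/(-646 - 755262) = 1/(-755908) = -1/755908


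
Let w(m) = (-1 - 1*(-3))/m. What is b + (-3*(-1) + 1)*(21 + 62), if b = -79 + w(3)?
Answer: 761/3 ≈ 253.67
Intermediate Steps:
w(m) = 2/m (w(m) = (-1 + 3)/m = 2/m)
b = -235/3 (b = -79 + 2/3 = -235/3 ≈ -78.333)
b + (-3*(-1) + 1)*(21 + 62) = -235/3 + (-3*(-1) + 1)*(21 + 62) = -235/3 + (3 + 1)*83 = -235/3 + 4*83 = -235/3 + 332 = 761/3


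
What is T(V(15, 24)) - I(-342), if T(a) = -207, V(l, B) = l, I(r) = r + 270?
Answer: -135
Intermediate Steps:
I(r) = 270 + r
T(V(15, 24)) - I(-342) = -207 - (270 - 342) = -207 - 1*(-72) = -207 + 72 = -135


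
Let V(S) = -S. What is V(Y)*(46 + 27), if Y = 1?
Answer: -73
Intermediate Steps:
V(Y)*(46 + 27) = (-1*1)*(46 + 27) = -1*73 = -73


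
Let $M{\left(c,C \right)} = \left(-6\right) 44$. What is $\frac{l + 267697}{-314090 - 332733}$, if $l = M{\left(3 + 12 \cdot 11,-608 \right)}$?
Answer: $- \frac{267433}{646823} \approx -0.41346$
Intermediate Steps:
$M{\left(c,C \right)} = -264$
$l = -264$
$\frac{l + 267697}{-314090 - 332733} = \frac{-264 + 267697}{-314090 - 332733} = \frac{267433}{-646823} = 267433 \left(- \frac{1}{646823}\right) = - \frac{267433}{646823}$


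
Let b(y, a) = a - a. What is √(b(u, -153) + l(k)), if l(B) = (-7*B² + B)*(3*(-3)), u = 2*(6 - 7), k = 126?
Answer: 9*√12334 ≈ 999.53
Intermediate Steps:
u = -2 (u = 2*(-1) = -2)
b(y, a) = 0
l(B) = -9*B + 63*B² (l(B) = (B - 7*B²)*(-9) = -9*B + 63*B²)
√(b(u, -153) + l(k)) = √(0 + 9*126*(-1 + 7*126)) = √(0 + 9*126*(-1 + 882)) = √(0 + 9*126*881) = √(0 + 999054) = √999054 = 9*√12334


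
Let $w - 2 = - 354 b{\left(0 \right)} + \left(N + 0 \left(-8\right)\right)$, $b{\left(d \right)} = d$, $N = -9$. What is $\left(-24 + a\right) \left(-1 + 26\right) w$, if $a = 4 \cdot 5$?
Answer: $700$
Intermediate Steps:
$w = -7$ ($w = 2 + \left(\left(-354\right) 0 + \left(-9 + 0 \left(-8\right)\right)\right) = 2 + \left(0 + \left(-9 + 0\right)\right) = 2 + \left(0 - 9\right) = 2 - 9 = -7$)
$a = 20$
$\left(-24 + a\right) \left(-1 + 26\right) w = \left(-24 + 20\right) \left(-1 + 26\right) \left(-7\right) = \left(-4\right) 25 \left(-7\right) = \left(-100\right) \left(-7\right) = 700$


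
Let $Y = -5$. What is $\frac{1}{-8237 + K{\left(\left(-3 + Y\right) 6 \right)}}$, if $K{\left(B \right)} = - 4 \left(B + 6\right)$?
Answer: $- \frac{1}{8069} \approx -0.00012393$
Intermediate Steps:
$K{\left(B \right)} = -24 - 4 B$ ($K{\left(B \right)} = - 4 \left(6 + B\right) = -24 - 4 B$)
$\frac{1}{-8237 + K{\left(\left(-3 + Y\right) 6 \right)}} = \frac{1}{-8237 - \left(24 + 4 \left(-3 - 5\right) 6\right)} = \frac{1}{-8237 - \left(24 + 4 \left(\left(-8\right) 6\right)\right)} = \frac{1}{-8237 - -168} = \frac{1}{-8237 + \left(-24 + 192\right)} = \frac{1}{-8237 + 168} = \frac{1}{-8069} = - \frac{1}{8069}$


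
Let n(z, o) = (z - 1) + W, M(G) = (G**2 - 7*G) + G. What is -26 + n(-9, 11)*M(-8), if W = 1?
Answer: -1034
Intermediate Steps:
M(G) = G**2 - 6*G
n(z, o) = z (n(z, o) = (z - 1) + 1 = (-1 + z) + 1 = z)
-26 + n(-9, 11)*M(-8) = -26 - (-72)*(-6 - 8) = -26 - (-72)*(-14) = -26 - 9*112 = -26 - 1008 = -1034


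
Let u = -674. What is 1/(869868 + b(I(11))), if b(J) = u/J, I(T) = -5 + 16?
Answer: 11/9567874 ≈ 1.1497e-6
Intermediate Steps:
I(T) = 11
b(J) = -674/J
1/(869868 + b(I(11))) = 1/(869868 - 674/11) = 1/(9567874/11) = 11/9567874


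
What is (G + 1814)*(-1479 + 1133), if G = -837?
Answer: -338042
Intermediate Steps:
(G + 1814)*(-1479 + 1133) = (-837 + 1814)*(-1479 + 1133) = 977*(-346) = -338042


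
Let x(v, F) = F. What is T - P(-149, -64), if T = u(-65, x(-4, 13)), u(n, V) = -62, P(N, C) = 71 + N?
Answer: 16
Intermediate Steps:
T = -62
T - P(-149, -64) = -62 - (71 - 149) = -62 - 1*(-78) = -62 + 78 = 16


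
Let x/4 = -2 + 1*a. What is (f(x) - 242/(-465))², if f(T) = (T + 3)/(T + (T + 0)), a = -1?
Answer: 11095561/13838400 ≈ 0.80180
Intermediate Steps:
x = -12 (x = 4*(-2 + 1*(-1)) = 4*(-2 - 1) = 4*(-3) = -12)
f(T) = (3 + T)/(2*T) (f(T) = (3 + T)/(T + T) = (3 + T)/((2*T)) = (3 + T)*(1/(2*T)) = (3 + T)/(2*T))
(f(x) - 242/(-465))² = ((½)*(3 - 12)/(-12) - 242/(-465))² = ((½)*(-1/12)*(-9) - 242*(-1/465))² = (3/8 + 242/465)² = (3331/3720)² = 11095561/13838400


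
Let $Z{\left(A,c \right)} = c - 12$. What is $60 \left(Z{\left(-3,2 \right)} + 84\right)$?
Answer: $4440$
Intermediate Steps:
$Z{\left(A,c \right)} = -12 + c$
$60 \left(Z{\left(-3,2 \right)} + 84\right) = 60 \left(\left(-12 + 2\right) + 84\right) = 60 \left(-10 + 84\right) = 60 \cdot 74 = 4440$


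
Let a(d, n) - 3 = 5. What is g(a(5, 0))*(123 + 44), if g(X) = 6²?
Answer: 6012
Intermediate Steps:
a(d, n) = 8 (a(d, n) = 3 + 5 = 8)
g(X) = 36
g(a(5, 0))*(123 + 44) = 36*(123 + 44) = 36*167 = 6012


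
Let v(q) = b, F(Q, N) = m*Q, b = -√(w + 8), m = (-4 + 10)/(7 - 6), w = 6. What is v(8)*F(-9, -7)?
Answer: 54*√14 ≈ 202.05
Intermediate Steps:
m = 6 (m = 6/1 = 6*1 = 6)
b = -√14 (b = -√(6 + 8) = -√14 ≈ -3.7417)
F(Q, N) = 6*Q
v(q) = -√14
v(8)*F(-9, -7) = (-√14)*(6*(-9)) = -√14*(-54) = 54*√14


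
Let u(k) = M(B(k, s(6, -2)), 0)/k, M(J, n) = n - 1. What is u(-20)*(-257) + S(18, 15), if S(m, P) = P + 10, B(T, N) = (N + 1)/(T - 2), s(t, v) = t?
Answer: 243/20 ≈ 12.150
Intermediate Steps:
B(T, N) = (1 + N)/(-2 + T)
M(J, n) = -1 + n
S(m, P) = 10 + P
u(k) = -1/k (u(k) = (-1 + 0)/k = -1/k)
u(-20)*(-257) + S(18, 15) = -1/(-20)*(-257) + (10 + 15) = -1*(-1/20)*(-257) + 25 = (1/20)*(-257) + 25 = -257/20 + 25 = 243/20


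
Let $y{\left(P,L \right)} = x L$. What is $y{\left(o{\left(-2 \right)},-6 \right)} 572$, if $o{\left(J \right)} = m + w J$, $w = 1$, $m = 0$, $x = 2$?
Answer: $-6864$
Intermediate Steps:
$o{\left(J \right)} = J$ ($o{\left(J \right)} = 0 + 1 J = 0 + J = J$)
$y{\left(P,L \right)} = 2 L$
$y{\left(o{\left(-2 \right)},-6 \right)} 572 = 2 \left(-6\right) 572 = \left(-12\right) 572 = -6864$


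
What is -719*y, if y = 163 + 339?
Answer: -360938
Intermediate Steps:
y = 502
-719*y = -719*502 = -360938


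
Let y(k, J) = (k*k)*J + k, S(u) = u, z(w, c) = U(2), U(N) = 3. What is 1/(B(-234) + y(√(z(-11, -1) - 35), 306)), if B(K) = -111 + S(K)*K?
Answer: -I/(-44853*I + 4*√2) ≈ 2.2295e-5 - 2.8118e-9*I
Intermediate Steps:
z(w, c) = 3
B(K) = -111 + K² (B(K) = -111 + K*K = -111 + K²)
y(k, J) = k + J*k² (y(k, J) = k²*J + k = J*k² + k = k + J*k²)
1/(B(-234) + y(√(z(-11, -1) - 35), 306)) = 1/((-111 + (-234)²) + √(3 - 35)*(1 + 306*√(3 - 35))) = 1/((-111 + 54756) + √(-32)*(1 + 306*√(-32))) = 1/(54645 + (4*I*√2)*(1 + 306*(4*I*√2))) = 1/(54645 + (4*I*√2)*(1 + 1224*I*√2)) = 1/(54645 + 4*I*√2*(1 + 1224*I*√2))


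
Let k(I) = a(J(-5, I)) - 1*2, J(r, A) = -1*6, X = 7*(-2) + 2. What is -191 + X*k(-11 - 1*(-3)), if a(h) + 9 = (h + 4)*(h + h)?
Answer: -347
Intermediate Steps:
X = -12 (X = -14 + 2 = -12)
J(r, A) = -6
a(h) = -9 + 2*h*(4 + h) (a(h) = -9 + (h + 4)*(h + h) = -9 + (4 + h)*(2*h) = -9 + 2*h*(4 + h))
k(I) = 13 (k(I) = (-9 + 2*(-6)² + 8*(-6)) - 1*2 = (-9 + 2*36 - 48) - 2 = (-9 + 72 - 48) - 2 = 15 - 2 = 13)
-191 + X*k(-11 - 1*(-3)) = -191 - 12*13 = -191 - 156 = -347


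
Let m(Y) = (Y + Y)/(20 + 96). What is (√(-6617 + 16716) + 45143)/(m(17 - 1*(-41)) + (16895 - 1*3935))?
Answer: 45143/12961 + √10099/12961 ≈ 3.4907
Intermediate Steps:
m(Y) = Y/58 (m(Y) = (2*Y)/116 = (2*Y)*(1/116) = Y/58)
(√(-6617 + 16716) + 45143)/(m(17 - 1*(-41)) + (16895 - 1*3935)) = (√(-6617 + 16716) + 45143)/((17 - 1*(-41))/58 + (16895 - 1*3935)) = (√10099 + 45143)/((17 + 41)/58 + (16895 - 3935)) = (45143 + √10099)/((1/58)*58 + 12960) = (45143 + √10099)/(1 + 12960) = (45143 + √10099)/12961 = (45143 + √10099)*(1/12961) = 45143/12961 + √10099/12961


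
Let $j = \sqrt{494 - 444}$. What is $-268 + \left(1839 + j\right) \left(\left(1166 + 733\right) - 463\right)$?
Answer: $2640536 + 7180 \sqrt{2} \approx 2.6507 \cdot 10^{6}$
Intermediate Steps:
$j = 5 \sqrt{2}$ ($j = \sqrt{50} = 5 \sqrt{2} \approx 7.0711$)
$-268 + \left(1839 + j\right) \left(\left(1166 + 733\right) - 463\right) = -268 + \left(1839 + 5 \sqrt{2}\right) \left(\left(1166 + 733\right) - 463\right) = -268 + \left(1839 + 5 \sqrt{2}\right) \left(1899 - 463\right) = -268 + \left(1839 + 5 \sqrt{2}\right) 1436 = -268 + \left(2640804 + 7180 \sqrt{2}\right) = 2640536 + 7180 \sqrt{2}$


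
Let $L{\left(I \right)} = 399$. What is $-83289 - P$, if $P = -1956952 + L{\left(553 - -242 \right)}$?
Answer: $1873264$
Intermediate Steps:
$P = -1956553$ ($P = -1956952 + 399 = -1956553$)
$-83289 - P = -83289 - -1956553 = -83289 + 1956553 = 1873264$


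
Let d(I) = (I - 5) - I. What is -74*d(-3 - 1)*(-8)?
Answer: -2960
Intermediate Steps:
d(I) = -5 (d(I) = (-5 + I) - I = -5)
-74*d(-3 - 1)*(-8) = -74*(-5)*(-8) = 370*(-8) = -2960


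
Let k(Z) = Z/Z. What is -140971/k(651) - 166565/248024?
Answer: -4994908267/35432 ≈ -1.4097e+5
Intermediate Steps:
k(Z) = 1
-140971/k(651) - 166565/248024 = -140971/1 - 166565/248024 = -140971*1 - 166565*1/248024 = -140971 - 23795/35432 = -4994908267/35432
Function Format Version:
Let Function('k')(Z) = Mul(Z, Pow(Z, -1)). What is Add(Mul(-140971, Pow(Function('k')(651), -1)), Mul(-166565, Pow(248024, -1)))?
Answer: Rational(-4994908267, 35432) ≈ -1.4097e+5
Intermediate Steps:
Function('k')(Z) = 1
Add(Mul(-140971, Pow(Function('k')(651), -1)), Mul(-166565, Pow(248024, -1))) = Add(Mul(-140971, Pow(1, -1)), Mul(-166565, Pow(248024, -1))) = Add(Mul(-140971, 1), Mul(-166565, Rational(1, 248024))) = Add(-140971, Rational(-23795, 35432)) = Rational(-4994908267, 35432)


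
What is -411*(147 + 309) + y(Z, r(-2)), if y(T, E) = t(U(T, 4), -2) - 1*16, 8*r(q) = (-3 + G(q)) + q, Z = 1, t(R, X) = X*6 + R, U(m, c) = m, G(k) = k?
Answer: -187443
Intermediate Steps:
t(R, X) = R + 6*X (t(R, X) = 6*X + R = R + 6*X)
r(q) = -3/8 + q/4 (r(q) = ((-3 + q) + q)/8 = (-3 + 2*q)/8 = -3/8 + q/4)
y(T, E) = -28 + T (y(T, E) = (T + 6*(-2)) - 1*16 = (T - 12) - 16 = (-12 + T) - 16 = -28 + T)
-411*(147 + 309) + y(Z, r(-2)) = -411*(147 + 309) + (-28 + 1) = -411*456 - 27 = -187416 - 27 = -187443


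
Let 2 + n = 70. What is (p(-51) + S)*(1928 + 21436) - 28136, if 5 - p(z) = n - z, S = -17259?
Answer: -405930908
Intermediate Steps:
n = 68 (n = -2 + 70 = 68)
p(z) = -63 + z (p(z) = 5 - (68 - z) = 5 + (-68 + z) = -63 + z)
(p(-51) + S)*(1928 + 21436) - 28136 = ((-63 - 51) - 17259)*(1928 + 21436) - 28136 = (-114 - 17259)*23364 - 28136 = -17373*23364 - 28136 = -405902772 - 28136 = -405930908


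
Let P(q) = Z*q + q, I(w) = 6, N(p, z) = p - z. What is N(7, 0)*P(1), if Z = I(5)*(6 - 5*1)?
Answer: 49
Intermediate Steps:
Z = 6 (Z = 6*(6 - 5*1) = 6*(6 - 5) = 6*1 = 6)
P(q) = 7*q (P(q) = 6*q + q = 7*q)
N(7, 0)*P(1) = (7 - 1*0)*(7*1) = (7 + 0)*7 = 7*7 = 49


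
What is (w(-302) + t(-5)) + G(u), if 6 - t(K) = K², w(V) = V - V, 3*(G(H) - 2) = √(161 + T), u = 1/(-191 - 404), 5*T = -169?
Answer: -17 + 2*√795/15 ≈ -13.241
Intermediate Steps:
T = -169/5 (T = (⅕)*(-169) = -169/5 ≈ -33.800)
u = -1/595 (u = 1/(-595) = -1/595 ≈ -0.0016807)
G(H) = 2 + 2*√795/15 (G(H) = 2 + √(161 - 169/5)/3 = 2 + √(636/5)/3 = 2 + (2*√795/5)/3 = 2 + 2*√795/15)
w(V) = 0
t(K) = 6 - K²
(w(-302) + t(-5)) + G(u) = (0 + (6 - 1*(-5)²)) + (2 + 2*√795/15) = (0 + (6 - 1*25)) + (2 + 2*√795/15) = (0 + (6 - 25)) + (2 + 2*√795/15) = (0 - 19) + (2 + 2*√795/15) = -19 + (2 + 2*√795/15) = -17 + 2*√795/15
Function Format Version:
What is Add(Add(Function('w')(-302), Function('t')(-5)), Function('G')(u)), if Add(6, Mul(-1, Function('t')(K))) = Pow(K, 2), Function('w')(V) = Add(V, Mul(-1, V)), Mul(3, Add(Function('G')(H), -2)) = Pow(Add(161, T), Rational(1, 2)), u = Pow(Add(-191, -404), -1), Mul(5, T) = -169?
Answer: Add(-17, Mul(Rational(2, 15), Pow(795, Rational(1, 2)))) ≈ -13.241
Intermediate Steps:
T = Rational(-169, 5) (T = Mul(Rational(1, 5), -169) = Rational(-169, 5) ≈ -33.800)
u = Rational(-1, 595) (u = Pow(-595, -1) = Rational(-1, 595) ≈ -0.0016807)
Function('G')(H) = Add(2, Mul(Rational(2, 15), Pow(795, Rational(1, 2)))) (Function('G')(H) = Add(2, Mul(Rational(1, 3), Pow(Add(161, Rational(-169, 5)), Rational(1, 2)))) = Add(2, Mul(Rational(1, 3), Pow(Rational(636, 5), Rational(1, 2)))) = Add(2, Mul(Rational(1, 3), Mul(Rational(2, 5), Pow(795, Rational(1, 2))))) = Add(2, Mul(Rational(2, 15), Pow(795, Rational(1, 2)))))
Function('w')(V) = 0
Function('t')(K) = Add(6, Mul(-1, Pow(K, 2)))
Add(Add(Function('w')(-302), Function('t')(-5)), Function('G')(u)) = Add(Add(0, Add(6, Mul(-1, Pow(-5, 2)))), Add(2, Mul(Rational(2, 15), Pow(795, Rational(1, 2))))) = Add(Add(0, Add(6, Mul(-1, 25))), Add(2, Mul(Rational(2, 15), Pow(795, Rational(1, 2))))) = Add(Add(0, Add(6, -25)), Add(2, Mul(Rational(2, 15), Pow(795, Rational(1, 2))))) = Add(Add(0, -19), Add(2, Mul(Rational(2, 15), Pow(795, Rational(1, 2))))) = Add(-19, Add(2, Mul(Rational(2, 15), Pow(795, Rational(1, 2))))) = Add(-17, Mul(Rational(2, 15), Pow(795, Rational(1, 2))))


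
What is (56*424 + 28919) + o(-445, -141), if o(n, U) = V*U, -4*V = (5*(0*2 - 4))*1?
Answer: 51958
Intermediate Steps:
V = 5 (V = -5*(0*2 - 4)/4 = -5*(0 - 4)/4 = -5*(-4)/4 = -(-5) = -¼*(-20) = 5)
o(n, U) = 5*U
(56*424 + 28919) + o(-445, -141) = (56*424 + 28919) + 5*(-141) = (23744 + 28919) - 705 = 52663 - 705 = 51958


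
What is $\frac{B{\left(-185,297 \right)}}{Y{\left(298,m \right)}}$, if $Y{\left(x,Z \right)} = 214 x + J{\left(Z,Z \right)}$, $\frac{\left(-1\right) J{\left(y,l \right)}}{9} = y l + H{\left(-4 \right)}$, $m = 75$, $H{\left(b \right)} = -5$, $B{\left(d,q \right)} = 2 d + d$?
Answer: $- \frac{555}{13192} \approx -0.042071$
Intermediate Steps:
$B{\left(d,q \right)} = 3 d$
$J{\left(y,l \right)} = 45 - 9 l y$ ($J{\left(y,l \right)} = - 9 \left(y l - 5\right) = - 9 \left(l y - 5\right) = - 9 \left(-5 + l y\right) = 45 - 9 l y$)
$Y{\left(x,Z \right)} = 45 - 9 Z^{2} + 214 x$ ($Y{\left(x,Z \right)} = 214 x - \left(-45 + 9 Z Z\right) = 214 x - \left(-45 + 9 Z^{2}\right) = 45 - 9 Z^{2} + 214 x$)
$\frac{B{\left(-185,297 \right)}}{Y{\left(298,m \right)}} = \frac{3 \left(-185\right)}{45 - 9 \cdot 75^{2} + 214 \cdot 298} = - \frac{555}{45 - 50625 + 63772} = - \frac{555}{13192}$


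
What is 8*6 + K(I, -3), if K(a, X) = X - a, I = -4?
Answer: 49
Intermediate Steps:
8*6 + K(I, -3) = 8*6 + (-3 - 1*(-4)) = 48 + (-3 + 4) = 48 + 1 = 49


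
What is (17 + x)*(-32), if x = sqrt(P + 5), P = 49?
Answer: -544 - 96*sqrt(6) ≈ -779.15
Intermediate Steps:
x = 3*sqrt(6) (x = sqrt(49 + 5) = sqrt(54) = 3*sqrt(6) ≈ 7.3485)
(17 + x)*(-32) = (17 + 3*sqrt(6))*(-32) = -544 - 96*sqrt(6)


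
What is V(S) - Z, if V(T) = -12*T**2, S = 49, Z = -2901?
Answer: -25911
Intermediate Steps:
V(S) - Z = -12*49**2 - 1*(-2901) = -12*2401 + 2901 = -28812 + 2901 = -25911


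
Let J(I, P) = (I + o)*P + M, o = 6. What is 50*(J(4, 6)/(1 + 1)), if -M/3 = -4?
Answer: 1800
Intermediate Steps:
M = 12 (M = -3*(-4) = 12)
J(I, P) = 12 + P*(6 + I) (J(I, P) = (I + 6)*P + 12 = (6 + I)*P + 12 = P*(6 + I) + 12 = 12 + P*(6 + I))
50*(J(4, 6)/(1 + 1)) = 50*((12 + 6*6 + 4*6)/(1 + 1)) = 50*((12 + 36 + 24)/2) = 50*((1/2)*72) = 50*36 = 1800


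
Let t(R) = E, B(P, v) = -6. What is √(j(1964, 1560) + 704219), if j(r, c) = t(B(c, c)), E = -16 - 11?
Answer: 8*√11003 ≈ 839.16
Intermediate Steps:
E = -27
t(R) = -27
j(r, c) = -27
√(j(1964, 1560) + 704219) = √(-27 + 704219) = √704192 = 8*√11003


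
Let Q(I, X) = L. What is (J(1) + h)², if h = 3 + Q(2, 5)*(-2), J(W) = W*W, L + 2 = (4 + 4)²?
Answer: 14400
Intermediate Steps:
L = 62 (L = -2 + (4 + 4)² = -2 + 8² = -2 + 64 = 62)
J(W) = W²
Q(I, X) = 62
h = -121 (h = 3 + 62*(-2) = 3 - 124 = -121)
(J(1) + h)² = (1² - 121)² = (1 - 121)² = (-120)² = 14400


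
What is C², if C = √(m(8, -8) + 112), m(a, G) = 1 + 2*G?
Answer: 97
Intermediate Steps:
C = √97 (C = √((1 + 2*(-8)) + 112) = √((1 - 16) + 112) = √(-15 + 112) = √97 ≈ 9.8489)
C² = (√97)² = 97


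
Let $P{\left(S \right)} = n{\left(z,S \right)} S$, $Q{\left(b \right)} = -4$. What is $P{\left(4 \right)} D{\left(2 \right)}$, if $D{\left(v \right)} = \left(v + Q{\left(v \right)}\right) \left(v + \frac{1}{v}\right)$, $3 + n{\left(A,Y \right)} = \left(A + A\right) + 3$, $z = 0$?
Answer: $0$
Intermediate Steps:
$n{\left(A,Y \right)} = 2 A$ ($n{\left(A,Y \right)} = -3 + \left(\left(A + A\right) + 3\right) = -3 + \left(2 A + 3\right) = -3 + \left(3 + 2 A\right) = 2 A$)
$D{\left(v \right)} = \left(-4 + v\right) \left(v + \frac{1}{v}\right)$ ($D{\left(v \right)} = \left(v - 4\right) \left(v + \frac{1}{v}\right) = \left(-4 + v\right) \left(v + \frac{1}{v}\right)$)
$P{\left(S \right)} = 0$ ($P{\left(S \right)} = 2 \cdot 0 S = 0 S = 0$)
$P{\left(4 \right)} D{\left(2 \right)} = 0 \left(1 + 2^{2} - 8 - \frac{4}{2}\right) = 0 \left(1 + 4 - 8 - 2\right) = 0 \left(-5\right) = 0$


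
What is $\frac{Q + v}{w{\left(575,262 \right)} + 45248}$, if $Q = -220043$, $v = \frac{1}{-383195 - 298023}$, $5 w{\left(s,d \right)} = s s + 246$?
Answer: $- \frac{749486261875}{379514041198} \approx -1.9749$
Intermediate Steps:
$w{\left(s,d \right)} = \frac{246}{5} + \frac{s^{2}}{5}$ ($w{\left(s,d \right)} = \frac{s s + 246}{5} = \frac{s^{2} + 246}{5} = \frac{246 + s^{2}}{5} = \frac{246}{5} + \frac{s^{2}}{5}$)
$v = - \frac{1}{681218}$ ($v = \frac{1}{-681218} = - \frac{1}{681218} \approx -1.468 \cdot 10^{-6}$)
$\frac{Q + v}{w{\left(575,262 \right)} + 45248} = \frac{-220043 - \frac{1}{681218}}{\left(\frac{246}{5} + \frac{575^{2}}{5}\right) + 45248} = - \frac{149897252375}{681218 \left(\left(\frac{246}{5} + \frac{1}{5} \cdot 330625\right) + 45248\right)} = - \frac{149897252375}{681218 \left(\left(\frac{246}{5} + 66125\right) + 45248\right)} = - \frac{149897252375}{681218 \left(\frac{330871}{5} + 45248\right)} = - \frac{149897252375}{681218 \cdot \frac{557111}{5}} = \left(- \frac{149897252375}{681218}\right) \frac{5}{557111} = - \frac{749486261875}{379514041198}$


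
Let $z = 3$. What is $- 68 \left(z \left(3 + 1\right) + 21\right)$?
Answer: $-2244$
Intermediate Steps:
$- 68 \left(z \left(3 + 1\right) + 21\right) = - 68 \left(3 \left(3 + 1\right) + 21\right) = - 68 \left(3 \cdot 4 + 21\right) = - 68 \left(12 + 21\right) = \left(-68\right) 33 = -2244$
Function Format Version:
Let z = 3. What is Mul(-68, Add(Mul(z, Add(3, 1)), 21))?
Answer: -2244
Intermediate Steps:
Mul(-68, Add(Mul(z, Add(3, 1)), 21)) = Mul(-68, Add(Mul(3, Add(3, 1)), 21)) = Mul(-68, Add(Mul(3, 4), 21)) = Mul(-68, Add(12, 21)) = Mul(-68, 33) = -2244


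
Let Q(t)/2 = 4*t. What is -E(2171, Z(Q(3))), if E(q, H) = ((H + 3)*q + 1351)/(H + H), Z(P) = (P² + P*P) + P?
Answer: -160060/147 ≈ -1088.8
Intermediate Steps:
Q(t) = 8*t (Q(t) = 2*(4*t) = 8*t)
Z(P) = P + 2*P² (Z(P) = (P² + P²) + P = 2*P² + P = P + 2*P²)
E(q, H) = (1351 + q*(3 + H))/(2*H) (E(q, H) = ((3 + H)*q + 1351)/((2*H)) = (q*(3 + H) + 1351)*(1/(2*H)) = (1351 + q*(3 + H))*(1/(2*H)) = (1351 + q*(3 + H))/(2*H))
-E(2171, Z(Q(3))) = -(1351 + 3*2171 + ((8*3)*(1 + 2*(8*3)))*2171)/(2*((8*3)*(1 + 2*(8*3)))) = -(1351 + 6513 + (24*(1 + 2*24))*2171)/(2*(24*(1 + 2*24))) = -(1351 + 6513 + (24*(1 + 48))*2171)/(2*(24*(1 + 48))) = -(1351 + 6513 + (24*49)*2171)/(2*(24*49)) = -(1351 + 6513 + 1176*2171)/(2*1176) = -(1351 + 6513 + 2553096)/(2*1176) = -2560960/(2*1176) = -1*160060/147 = -160060/147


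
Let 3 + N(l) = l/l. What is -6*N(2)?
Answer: 12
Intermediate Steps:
N(l) = -2 (N(l) = -3 + l/l = -3 + 1 = -2)
-6*N(2) = -6*(-2) = 12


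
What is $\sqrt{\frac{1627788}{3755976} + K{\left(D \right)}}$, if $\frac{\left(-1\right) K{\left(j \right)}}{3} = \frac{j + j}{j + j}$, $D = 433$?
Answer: $\frac{i \sqrt{251445378310}}{312998} \approx 1.6021 i$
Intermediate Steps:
$K{\left(j \right)} = -3$ ($K{\left(j \right)} = - 3 \frac{j + j}{j + j} = - 3 \frac{2 j}{2 j} = - 3 \cdot 2 j \frac{1}{2 j} = \left(-3\right) 1 = -3$)
$\sqrt{\frac{1627788}{3755976} + K{\left(D \right)}} = \sqrt{\frac{1627788}{3755976} - 3} = \sqrt{1627788 \cdot \frac{1}{3755976} - 3} = \sqrt{\frac{135649}{312998} - 3} = \sqrt{- \frac{803345}{312998}} = \frac{i \sqrt{251445378310}}{312998}$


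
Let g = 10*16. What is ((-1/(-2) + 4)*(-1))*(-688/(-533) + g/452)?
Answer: -445788/60229 ≈ -7.4016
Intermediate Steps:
g = 160
((-1/(-2) + 4)*(-1))*(-688/(-533) + g/452) = ((-1/(-2) + 4)*(-1))*(-688/(-533) + 160/452) = ((-1*(-1/2) + 4)*(-1))*(-688*(-1/533) + 160*(1/452)) = ((1/2 + 4)*(-1))*(688/533 + 40/113) = ((9/2)*(-1))*(99064/60229) = -9/2*99064/60229 = -445788/60229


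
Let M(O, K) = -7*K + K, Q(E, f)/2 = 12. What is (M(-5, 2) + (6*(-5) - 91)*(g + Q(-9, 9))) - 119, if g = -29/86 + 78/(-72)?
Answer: -1477367/516 ≈ -2863.1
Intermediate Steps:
Q(E, f) = 24 (Q(E, f) = 2*12 = 24)
M(O, K) = -6*K
g = -733/516 (g = -29*1/86 + 78*(-1/72) = -29/86 - 13/12 = -733/516 ≈ -1.4205)
(M(-5, 2) + (6*(-5) - 91)*(g + Q(-9, 9))) - 119 = (-6*2 + (6*(-5) - 91)*(-733/516 + 24)) - 119 = (-12 + (-30 - 91)*(11651/516)) - 119 = (-12 - 121*11651/516) - 119 = (-12 - 1409771/516) - 119 = -1415963/516 - 119 = -1477367/516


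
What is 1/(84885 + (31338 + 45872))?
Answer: 1/162095 ≈ 6.1692e-6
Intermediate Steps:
1/(84885 + (31338 + 45872)) = 1/(84885 + 77210) = 1/162095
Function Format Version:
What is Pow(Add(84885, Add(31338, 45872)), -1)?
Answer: Rational(1, 162095) ≈ 6.1692e-6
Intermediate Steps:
Pow(Add(84885, Add(31338, 45872)), -1) = Pow(Add(84885, 77210), -1) = Pow(162095, -1) = Rational(1, 162095)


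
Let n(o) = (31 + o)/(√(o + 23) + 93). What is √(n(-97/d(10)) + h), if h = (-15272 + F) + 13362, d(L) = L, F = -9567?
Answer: √(-10673397 - 11477*√1330)/√(930 + √1330) ≈ 107.13*I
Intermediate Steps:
h = -11477 (h = (-15272 - 9567) + 13362 = -24839 + 13362 = -11477)
n(o) = (31 + o)/(93 + √(23 + o)) (n(o) = (31 + o)/(√(23 + o) + 93) = (31 + o)/(93 + √(23 + o)))
√(n(-97/d(10)) + h) = √((31 - 97/10)/(93 + √(23 - 97/10)) - 11477) = √((213/10)/(93 + √(133/10)) - 11477) = √((213/10)/(93 + √1330/10) - 11477) = √(213/(10*(93 + √1330/10)) - 11477) = √(-11477 + 213/(10*(93 + √1330/10)))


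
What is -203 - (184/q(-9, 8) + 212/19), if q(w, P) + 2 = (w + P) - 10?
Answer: -49401/247 ≈ -200.00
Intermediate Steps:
q(w, P) = -12 + P + w (q(w, P) = -2 + ((w + P) - 10) = -2 + ((P + w) - 10) = -2 + (-10 + P + w) = -12 + P + w)
-203 - (184/q(-9, 8) + 212/19) = -203 - (184/(-12 + 8 - 9) + 212/19) = -203 - (184/(-13) + 212*(1/19)) = -203 - (184*(-1/13) + 212/19) = -203 - (-184/13 + 212/19) = -203 - 1*(-740/247) = -203 + 740/247 = -49401/247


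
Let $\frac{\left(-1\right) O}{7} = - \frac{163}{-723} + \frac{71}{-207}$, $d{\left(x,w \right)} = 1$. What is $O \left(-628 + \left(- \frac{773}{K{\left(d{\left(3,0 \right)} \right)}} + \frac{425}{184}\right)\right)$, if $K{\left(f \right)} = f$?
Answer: $- \frac{1320509029}{1147401} \approx -1150.9$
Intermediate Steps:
$O = \frac{41048}{49887}$ ($O = - 7 \left(- \frac{163}{-723} + \frac{71}{-207}\right) = - 7 \left(\left(-163\right) \left(- \frac{1}{723}\right) + 71 \left(- \frac{1}{207}\right)\right) = - 7 \left(\frac{163}{723} - \frac{71}{207}\right) = \left(-7\right) \left(- \frac{5864}{49887}\right) = \frac{41048}{49887} \approx 0.82282$)
$O \left(-628 + \left(- \frac{773}{K{\left(d{\left(3,0 \right)} \right)}} + \frac{425}{184}\right)\right) = \frac{41048 \left(-628 + \left(- \frac{773}{1} + \frac{425}{184}\right)\right)}{49887} = \frac{41048 \left(-628 + \left(\left(-773\right) 1 + 425 \cdot \frac{1}{184}\right)\right)}{49887} = \frac{41048 \left(-628 + \left(-773 + \frac{425}{184}\right)\right)}{49887} = \frac{41048 \left(-628 - \frac{141807}{184}\right)}{49887} = \frac{41048}{49887} \left(- \frac{257359}{184}\right) = - \frac{1320509029}{1147401}$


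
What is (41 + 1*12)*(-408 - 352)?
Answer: -40280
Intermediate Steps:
(41 + 1*12)*(-408 - 352) = (41 + 12)*(-760) = 53*(-760) = -40280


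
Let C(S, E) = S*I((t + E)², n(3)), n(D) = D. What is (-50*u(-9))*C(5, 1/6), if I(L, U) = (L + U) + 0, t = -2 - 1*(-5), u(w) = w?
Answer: 58625/2 ≈ 29313.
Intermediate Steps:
t = 3 (t = -2 + 5 = 3)
I(L, U) = L + U
C(S, E) = S*(3 + (3 + E)²) (C(S, E) = S*((3 + E)² + 3) = S*(3 + (3 + E)²))
(-50*u(-9))*C(5, 1/6) = (-50*(-9))*(5*(3 + (3 + 1/6)²)) = 450*(5*(3 + (3 + ⅙)²)) = 450*(5*(3 + (19/6)²)) = 450*(5*(3 + 361/36)) = 450*(5*(469/36)) = 450*(2345/36) = 58625/2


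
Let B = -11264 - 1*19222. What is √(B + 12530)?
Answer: 134*I ≈ 134.0*I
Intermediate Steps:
B = -30486 (B = -11264 - 19222 = -30486)
√(B + 12530) = √(-30486 + 12530) = √(-17956) = 134*I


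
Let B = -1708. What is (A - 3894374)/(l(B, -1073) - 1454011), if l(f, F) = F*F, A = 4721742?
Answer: -413684/151341 ≈ -2.7335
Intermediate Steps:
l(f, F) = F²
(A - 3894374)/(l(B, -1073) - 1454011) = (4721742 - 3894374)/((-1073)² - 1454011) = 827368/(1151329 - 1454011) = 827368/(-302682) = 827368*(-1/302682) = -413684/151341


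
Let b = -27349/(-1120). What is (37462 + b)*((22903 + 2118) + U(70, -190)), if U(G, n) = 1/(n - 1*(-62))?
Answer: 19209162561149/20480 ≈ 9.3795e+8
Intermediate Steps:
U(G, n) = 1/(62 + n) (U(G, n) = 1/(n + 62) = 1/(62 + n))
b = 3907/160 (b = -27349*(-1/1120) = 3907/160 ≈ 24.419)
(37462 + b)*((22903 + 2118) + U(70, -190)) = (37462 + 3907/160)*((22903 + 2118) + 1/(62 - 190)) = 5997827*(25021 + 1/(-128))/160 = 5997827*(25021 - 1/128)/160 = (5997827/160)*(3202687/128) = 19209162561149/20480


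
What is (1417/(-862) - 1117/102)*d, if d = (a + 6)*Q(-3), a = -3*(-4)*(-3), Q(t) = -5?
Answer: -13842350/7327 ≈ -1889.2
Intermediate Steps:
a = -36 (a = 12*(-3) = -36)
d = 150 (d = (-36 + 6)*(-5) = -30*(-5) = 150)
(1417/(-862) - 1117/102)*d = (1417/(-862) - 1117/102)*150 = (1417*(-1/862) - 1117*1/102)*150 = (-1417/862 - 1117/102)*150 = -276847/21981*150 = -13842350/7327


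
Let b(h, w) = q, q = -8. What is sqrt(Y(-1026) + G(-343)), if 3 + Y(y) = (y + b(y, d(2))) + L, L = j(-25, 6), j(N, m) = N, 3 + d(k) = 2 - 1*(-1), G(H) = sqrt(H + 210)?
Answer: sqrt(-1062 + I*sqrt(133)) ≈ 0.1769 + 32.589*I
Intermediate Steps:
G(H) = sqrt(210 + H)
d(k) = 0 (d(k) = -3 + (2 - 1*(-1)) = -3 + (2 + 1) = -3 + 3 = 0)
b(h, w) = -8
L = -25
Y(y) = -36 + y (Y(y) = -3 + ((y - 8) - 25) = -3 + ((-8 + y) - 25) = -3 + (-33 + y) = -36 + y)
sqrt(Y(-1026) + G(-343)) = sqrt((-36 - 1026) + sqrt(210 - 343)) = sqrt(-1062 + sqrt(-133)) = sqrt(-1062 + I*sqrt(133))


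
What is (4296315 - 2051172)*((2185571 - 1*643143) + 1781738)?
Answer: 7463228025738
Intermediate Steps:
(4296315 - 2051172)*((2185571 - 1*643143) + 1781738) = 2245143*((2185571 - 643143) + 1781738) = 2245143*(1542428 + 1781738) = 2245143*3324166 = 7463228025738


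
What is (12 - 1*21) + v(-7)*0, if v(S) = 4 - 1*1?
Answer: -9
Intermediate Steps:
v(S) = 3 (v(S) = 4 - 1 = 3)
(12 - 1*21) + v(-7)*0 = (12 - 1*21) + 3*0 = (12 - 21) + 0 = -9 + 0 = -9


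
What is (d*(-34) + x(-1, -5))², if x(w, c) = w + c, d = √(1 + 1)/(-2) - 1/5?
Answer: 14466/25 + 136*√2/5 ≈ 617.11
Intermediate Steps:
d = -⅕ - √2/2 (d = √2*(-½) - 1*⅕ = -√2/2 - ⅕ = -⅕ - √2/2 ≈ -0.90711)
x(w, c) = c + w
(d*(-34) + x(-1, -5))² = ((-⅕ - √2/2)*(-34) + (-5 - 1))² = ((34/5 + 17*√2) - 6)² = (⅘ + 17*√2)²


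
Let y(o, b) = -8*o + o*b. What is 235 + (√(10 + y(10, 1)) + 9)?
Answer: 244 + 2*I*√15 ≈ 244.0 + 7.746*I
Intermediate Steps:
y(o, b) = -8*o + b*o
235 + (√(10 + y(10, 1)) + 9) = 235 + (√(10 + 10*(-8 + 1)) + 9) = 235 + (√(10 + 10*(-7)) + 9) = 235 + (√(10 - 70) + 9) = 235 + (√(-60) + 9) = 235 + (2*I*√15 + 9) = 235 + (9 + 2*I*√15) = 244 + 2*I*√15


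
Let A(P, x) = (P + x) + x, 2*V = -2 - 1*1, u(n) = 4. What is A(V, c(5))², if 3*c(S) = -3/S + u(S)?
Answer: 529/900 ≈ 0.58778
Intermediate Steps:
c(S) = 4/3 - 1/S (c(S) = (-3/S + 4)/3 = (4 - 3/S)/3 = 4/3 - 1/S)
V = -3/2 (V = (-2 - 1*1)/2 = (-2 - 1)/2 = (½)*(-3) = -3/2 ≈ -1.5000)
A(P, x) = P + 2*x
A(V, c(5))² = (-3/2 + 2*(4/3 - 1/5))² = (-3/2 + 2*(4/3 - 1*⅕))² = (-3/2 + 2*(4/3 - ⅕))² = (-3/2 + 2*(17/15))² = (-3/2 + 34/15)² = (23/30)² = 529/900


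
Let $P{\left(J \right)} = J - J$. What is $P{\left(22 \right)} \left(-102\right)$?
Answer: $0$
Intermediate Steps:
$P{\left(J \right)} = 0$
$P{\left(22 \right)} \left(-102\right) = 0 \left(-102\right) = 0$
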